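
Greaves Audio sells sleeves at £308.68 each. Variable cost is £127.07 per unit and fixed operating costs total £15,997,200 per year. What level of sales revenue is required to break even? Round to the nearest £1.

Contribution margin per unit = £308.68 − £127.07 = £181.61, a CM ratio of £181.61 ÷ £308.68 = 0.5883.
Break-even revenue = fixed costs × price ÷ CM = £15,997,200 × £308.68 ÷ £181.61 = £27,190,219.

£27,190,219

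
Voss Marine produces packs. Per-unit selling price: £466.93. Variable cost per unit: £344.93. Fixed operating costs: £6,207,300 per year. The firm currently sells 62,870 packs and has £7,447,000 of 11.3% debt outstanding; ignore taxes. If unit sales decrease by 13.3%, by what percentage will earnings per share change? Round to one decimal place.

-164.2%

At 62,870 units, contribution = 62,870 × £122.00 = £7,670,140.00.
EBIT = £7,670,140.00 − £6,207,300 = £1,462,840.00.
Interest = £841,511.00, so EBIT − I = £621,329.00.
Degree of combined leverage = contribution ÷ (EBIT − I) = £7,670,140.00 ÷ £621,329.00 = 12.3447.
%ΔEPS = DCL × %ΔSales = 12.3447 × -13.3% = -164.2%.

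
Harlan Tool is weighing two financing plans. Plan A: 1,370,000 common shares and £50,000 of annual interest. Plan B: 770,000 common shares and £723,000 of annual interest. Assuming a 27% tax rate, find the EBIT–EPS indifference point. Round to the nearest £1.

£1,586,683

Set EPS_A = EPS_B: (EBIT − £50,000)(1 − 0.27) ÷ 1,370,000 = (EBIT − £723,000)(1 − 0.27) ÷ 770,000.
Cancelling (1 − t) and cross-multiplying: 770,000·(EBIT − 50,000) = 1,370,000·(EBIT − 723,000).
EBIT × (1,370,000 − 770,000) = 723,000 × 1,370,000 − 50,000 × 770,000 = 952,010,000,000, so EBIT = 952,010,000,000 ÷ 600,000 = 1,586,683.33.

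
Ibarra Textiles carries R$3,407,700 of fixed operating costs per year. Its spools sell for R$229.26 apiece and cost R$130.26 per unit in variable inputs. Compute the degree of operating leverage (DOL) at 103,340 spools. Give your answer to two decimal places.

1.50

Total contribution margin = 103,340 × R$99.00 = R$10,230,660.00.
Subtracting fixed costs: EBIT = R$10,230,660.00 − R$3,407,700 = R$6,822,960.00.
So DOL = total CM / EBIT = R$10,230,660.00 / R$6,822,960.00 = 1.4994.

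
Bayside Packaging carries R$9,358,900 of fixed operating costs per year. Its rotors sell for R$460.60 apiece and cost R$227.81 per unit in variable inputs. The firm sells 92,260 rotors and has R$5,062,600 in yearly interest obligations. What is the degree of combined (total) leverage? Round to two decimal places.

3.04

At 92,260 units, contribution = 92,260 × R$232.79 = R$21,477,205.40.
Operating income = contribution − fixed costs = R$21,477,205.40 − R$9,358,900 = R$12,118,305.40. Interest = R$5,062,600.00, so EBIT − I = R$7,055,705.40.
Degree of total leverage = total CM / (EBIT − interest) = R$21,477,205.40 / R$7,055,705.40 = 3.0439.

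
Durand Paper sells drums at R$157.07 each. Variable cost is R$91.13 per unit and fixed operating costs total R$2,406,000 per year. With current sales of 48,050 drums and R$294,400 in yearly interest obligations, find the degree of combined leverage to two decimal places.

Total contribution margin = 48,050 × R$65.94 = R$3,168,417.00.
EBIT = R$3,168,417.00 − R$2,406,000 = R$762,417.00. Interest = R$294,400.00, so EBIT − I = R$468,017.00.
Degree of total leverage = total CM / (EBIT − interest) = R$3,168,417.00 / R$468,017.00 = 6.7699.

6.77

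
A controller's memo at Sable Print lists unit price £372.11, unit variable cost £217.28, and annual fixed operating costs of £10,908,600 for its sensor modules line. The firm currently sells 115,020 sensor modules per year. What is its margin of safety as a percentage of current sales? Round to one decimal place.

Each unit contributes £372.11 − £217.28 = £154.83. Break-even units = £10,908,600 ÷ £154.83 = 70,455.34; break-even revenue = 70,455.34 × £372.11 = £26,217,135.87.
Actual sales revenue = 115,020 × £372.11 = £42,800,092.20.
Margin of safety = (£42,800,092.20 − £26,217,135.87) ÷ £42,800,092.20 = 38.7%.

38.7%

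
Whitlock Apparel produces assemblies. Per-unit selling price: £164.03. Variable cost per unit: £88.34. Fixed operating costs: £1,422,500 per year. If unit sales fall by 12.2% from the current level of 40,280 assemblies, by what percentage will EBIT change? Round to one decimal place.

-22.9%

Contribution at this volume is 40,280 × £75.69 = £3,048,793.20.
Subtracting fixed costs: EBIT = £3,048,793.20 − £1,422,500 = £1,626,293.20.
So DOL = total CM / EBIT = £3,048,793.20 / £1,626,293.20 = 1.8747.
Operating income changes by 1.8747 × -12.2% = -22.9%.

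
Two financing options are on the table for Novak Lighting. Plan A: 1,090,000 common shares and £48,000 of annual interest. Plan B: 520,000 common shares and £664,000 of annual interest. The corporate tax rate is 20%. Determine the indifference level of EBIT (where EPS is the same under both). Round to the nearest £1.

Set EPS_A = EPS_B: (EBIT − £48,000)(1 − 0.20) ÷ 1,090,000 = (EBIT − £664,000)(1 − 0.20) ÷ 520,000.
Cancelling (1 − t) and cross-multiplying: 520,000·(EBIT − 48,000) = 1,090,000·(EBIT − 664,000).
Solving, EBIT = (664,000·1,090,000 − 48,000·520,000) / (1,090,000 − 520,000) = 698,800,000,000 / 570,000 = 1,225,964.91.

£1,225,965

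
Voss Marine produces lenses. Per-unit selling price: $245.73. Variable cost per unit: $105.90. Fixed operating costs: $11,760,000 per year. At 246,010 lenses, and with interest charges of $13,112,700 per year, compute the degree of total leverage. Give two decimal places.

Total contribution margin = 246,010 × $139.83 = $34,399,578.30.
Subtracting fixed costs: EBIT = $34,399,578.30 − $11,760,000 = $22,639,578.30. Interest = $13,112,700.00.
DOL = $34,399,578.30 ÷ $22,639,578.30 = 1.5194; DFL = $22,639,578.30 ÷ $9,526,878.30 = 2.3764.
DCL = DOL × DFL = 1.5194 × 2.3764 = 3.6107.

3.61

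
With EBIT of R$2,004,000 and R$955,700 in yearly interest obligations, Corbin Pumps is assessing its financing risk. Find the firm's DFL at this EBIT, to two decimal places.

Interest = R$955,700.00.
Degree of financial leverage = EBIT / (EBIT − interest) = R$2,004,000 / R$1,048,300.00 = 1.9117.

1.91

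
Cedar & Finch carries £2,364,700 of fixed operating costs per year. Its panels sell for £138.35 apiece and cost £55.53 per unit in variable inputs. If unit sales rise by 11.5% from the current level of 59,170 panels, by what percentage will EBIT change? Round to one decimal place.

At 59,170 units, contribution = 59,170 × £82.82 = £4,900,459.40.
Operating income = contribution − fixed costs = £4,900,459.40 − £2,364,700 = £2,535,759.40.
Degree of operating leverage = £4,900,459.40 / £2,535,759.40 = 1.9325.
%ΔEBIT = DOL × %ΔSales = 1.9325 × +11.5% = +22.2%.

+22.2%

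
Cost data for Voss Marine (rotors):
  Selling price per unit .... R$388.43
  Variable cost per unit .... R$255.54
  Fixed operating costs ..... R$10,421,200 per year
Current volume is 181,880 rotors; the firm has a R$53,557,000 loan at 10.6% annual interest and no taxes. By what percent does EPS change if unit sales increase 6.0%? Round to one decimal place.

Total contribution margin = 181,880 × R$132.89 = R$24,170,033.20.
Subtracting fixed costs: EBIT = R$24,170,033.20 − R$10,421,200 = R$13,748,833.20.
Interest = R$5,677,042.00, so EBIT − I = R$8,071,791.20.
Degree of combined leverage = contribution ÷ (EBIT − I) = R$24,170,033.20 ÷ R$8,071,791.20 = 2.9944.
%ΔEPS = DCL × %ΔSales = 2.9944 × +6.0% = +18.0%.

+18.0%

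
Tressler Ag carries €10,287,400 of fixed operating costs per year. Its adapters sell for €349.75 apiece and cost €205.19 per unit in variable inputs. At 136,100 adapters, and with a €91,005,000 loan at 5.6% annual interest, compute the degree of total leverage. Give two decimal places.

Total contribution margin = 136,100 × €144.56 = €19,674,616.00.
Subtracting fixed costs: EBIT = €19,674,616.00 − €10,287,400 = €9,387,216.00. Interest = €5,096,280.00.
DOL = €19,674,616.00 ÷ €9,387,216.00 = 2.0959; DFL = €9,387,216.00 ÷ €4,290,936.00 = 2.1877.
DCL = DOL × DFL = 2.0959 × 2.1877 = 4.5852.

4.59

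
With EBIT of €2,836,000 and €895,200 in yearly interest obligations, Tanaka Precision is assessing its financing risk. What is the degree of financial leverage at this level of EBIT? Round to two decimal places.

1.46

Interest = €895,200.00.
Degree of financial leverage = EBIT / (EBIT − interest) = €2,836,000 / €1,940,800.00 = 1.4613.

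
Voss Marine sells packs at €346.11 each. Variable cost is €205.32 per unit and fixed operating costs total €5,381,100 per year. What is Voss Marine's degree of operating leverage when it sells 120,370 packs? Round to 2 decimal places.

1.47

At 120,370 units, contribution = 120,370 × €140.79 = €16,946,892.30.
EBIT = €16,946,892.30 − €5,381,100 = €11,565,792.30.
DOL = contribution ÷ EBIT = €16,946,892.30 ÷ €11,565,792.30 = 1.4653.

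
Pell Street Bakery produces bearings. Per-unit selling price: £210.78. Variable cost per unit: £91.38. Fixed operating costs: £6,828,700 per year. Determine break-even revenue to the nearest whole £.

£12,054,886

Contribution margin per unit = £210.78 − £91.38 = £119.40, a CM ratio of £119.40 ÷ £210.78 = 0.5665.
Break-even sales = FC ÷ CM ratio = £6,828,700 × £210.78 / £119.40 = £12,054,886.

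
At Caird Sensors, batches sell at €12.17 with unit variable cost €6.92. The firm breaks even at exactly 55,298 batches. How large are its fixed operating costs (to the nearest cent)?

€290,314.50

Unit CM = price − variable cost = €12.17 − €6.92 = €5.25.
Fixed costs = break-even units × CM = 55,298 × €5.25 = €290,314.50.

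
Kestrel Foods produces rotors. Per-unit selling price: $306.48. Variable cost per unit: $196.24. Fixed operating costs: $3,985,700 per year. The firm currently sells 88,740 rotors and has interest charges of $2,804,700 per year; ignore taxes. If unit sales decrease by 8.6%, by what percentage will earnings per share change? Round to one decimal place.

Total contribution margin = 88,740 × $110.24 = $9,782,697.60.
EBIT = $9,782,697.60 − $3,985,700 = $5,796,997.60.
After interest of $2,804,700.00, pre-tax earnings = $2,992,297.60.
Degree of combined leverage = contribution ÷ (EBIT − I) = $9,782,697.60 ÷ $2,992,297.60 = 3.2693.
%ΔEPS = DCL × %ΔSales = 3.2693 × -8.6% = -28.1%.

-28.1%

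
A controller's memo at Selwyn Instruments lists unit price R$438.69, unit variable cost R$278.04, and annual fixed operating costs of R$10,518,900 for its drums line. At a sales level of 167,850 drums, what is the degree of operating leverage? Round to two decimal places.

At 167,850 units, contribution = 167,850 × R$160.65 = R$26,965,102.50.
Operating income = contribution − fixed costs = R$26,965,102.50 − R$10,518,900 = R$16,446,202.50.
DOL = contribution ÷ EBIT = R$26,965,102.50 ÷ R$16,446,202.50 = 1.6396.

1.64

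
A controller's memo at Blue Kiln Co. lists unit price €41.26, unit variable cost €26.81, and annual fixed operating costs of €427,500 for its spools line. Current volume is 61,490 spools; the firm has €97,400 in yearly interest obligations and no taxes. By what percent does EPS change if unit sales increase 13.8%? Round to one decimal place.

Contribution at this volume is 61,490 × €14.45 = €888,530.50.
Operating income = contribution − fixed costs = €888,530.50 − €427,500 = €461,030.50.
Interest = €97,400.00, so EBIT − I = €363,630.50.
Degree of combined leverage = contribution ÷ (EBIT − I) = €888,530.50 ÷ €363,630.50 = 2.4435.
%ΔEPS = DCL × %ΔSales = 2.4435 × +13.8% = +33.7%.

+33.7%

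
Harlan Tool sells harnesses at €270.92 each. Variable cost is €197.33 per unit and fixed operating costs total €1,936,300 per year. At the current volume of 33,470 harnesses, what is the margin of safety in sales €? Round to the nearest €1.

Each unit contributes €270.92 − €197.33 = €73.59. Break-even units = €1,936,300 ÷ €73.59 = 26,312.00; break-even revenue = 26,312.00 × €270.92 = €7,128,446.75.
Current sales = 33,470 × €270.92 = €9,067,692.40.
Margin of safety = €9,067,692.40 − €7,128,446.75 = €1,939,246.

€1,939,246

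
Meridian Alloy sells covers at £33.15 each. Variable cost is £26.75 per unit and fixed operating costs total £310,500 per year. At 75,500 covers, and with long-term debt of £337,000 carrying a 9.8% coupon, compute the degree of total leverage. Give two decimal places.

3.46

Contribution at this volume is 75,500 × £6.40 = £483,200.00.
Subtracting fixed costs: EBIT = £483,200.00 − £310,500 = £172,700.00. Interest = £33,026.00.
DOL = £483,200.00 ÷ £172,700.00 = 2.7979; DFL = £172,700.00 ÷ £139,674.00 = 1.2365.
Combined leverage = 2.7979 × 1.2365 = 3.4596.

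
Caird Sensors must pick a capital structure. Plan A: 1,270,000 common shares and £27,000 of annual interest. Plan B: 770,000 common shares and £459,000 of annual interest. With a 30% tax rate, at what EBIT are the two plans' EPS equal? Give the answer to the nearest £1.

Set EPS_A = EPS_B: (EBIT − £27,000)(1 − 0.30) ÷ 1,270,000 = (EBIT − £459,000)(1 − 0.30) ÷ 770,000.
Cancelling (1 − t) and cross-multiplying: 770,000·(EBIT − 27,000) = 1,270,000·(EBIT − 459,000).
EBIT × (1,270,000 − 770,000) = 459,000 × 1,270,000 − 27,000 × 770,000 = 562,140,000,000, so EBIT = 562,140,000,000 ÷ 500,000 = 1,124,280.00.

£1,124,280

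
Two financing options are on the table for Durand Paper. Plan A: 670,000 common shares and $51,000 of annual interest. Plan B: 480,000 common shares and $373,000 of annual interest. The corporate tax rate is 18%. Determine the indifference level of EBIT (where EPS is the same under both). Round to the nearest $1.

$1,186,474

At indifference, (EBIT − 51,000)(1 − t)/670,000 = (EBIT − 373,000)(1 − t)/480,000.
The (1 − t) factor cancels: (EBIT − 51,000) × 480,000 = (EBIT − 373,000) × 670,000.
EBIT × (670,000 − 480,000) = 373,000 × 670,000 − 51,000 × 480,000 = 225,430,000,000, so EBIT = 225,430,000,000 ÷ 190,000 = 1,186,473.68.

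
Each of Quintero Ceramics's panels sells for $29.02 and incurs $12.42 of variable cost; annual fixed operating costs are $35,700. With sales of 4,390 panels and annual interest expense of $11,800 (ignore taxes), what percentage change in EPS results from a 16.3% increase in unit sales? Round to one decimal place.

Contribution at this volume is 4,390 × $16.60 = $72,874.00.
EBIT = $72,874.00 − $35,700 = $37,174.00.
Interest = $11,800.00, so EBIT − I = $25,374.00.
DCL = total CM / (EBIT − I) = $72,874.00 / $25,374.00 = 2.8720.
%ΔEPS = DCL × %ΔSales = 2.8720 × +16.3% = +46.8%.

+46.8%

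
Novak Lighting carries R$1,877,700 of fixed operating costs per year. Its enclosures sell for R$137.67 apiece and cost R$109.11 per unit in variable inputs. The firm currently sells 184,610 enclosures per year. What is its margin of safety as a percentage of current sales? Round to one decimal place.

Each unit contributes R$137.67 − R$109.11 = R$28.56. Break-even units = R$1,877,700 ÷ R$28.56 = 65,745.80; break-even revenue = 65,745.80 × R$137.67 = R$9,051,224.05.
Current sales = 184,610 × R$137.67 = R$25,415,258.70.
Margin of safety = (R$25,415,258.70 − R$9,051,224.05) ÷ R$25,415,258.70 = 64.4%.

64.4%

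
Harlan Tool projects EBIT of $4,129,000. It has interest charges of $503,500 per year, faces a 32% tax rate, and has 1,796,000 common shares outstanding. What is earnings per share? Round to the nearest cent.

Interest = $503,500.00, so EBT = $4,129,000 − $503,500.00 = $3,625,500.00.
Net income = $3,625,500.00 × (1 − 0.32) = $2,465,340.00.
EPS = $2,465,340.00 ÷ 1,796,000 = $1.37.

$1.37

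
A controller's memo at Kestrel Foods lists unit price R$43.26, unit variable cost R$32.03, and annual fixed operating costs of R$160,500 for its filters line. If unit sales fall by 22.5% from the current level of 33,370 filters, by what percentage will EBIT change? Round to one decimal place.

-39.4%

Total contribution margin = 33,370 × R$11.23 = R$374,745.10.
EBIT = R$374,745.10 − R$160,500 = R$214,245.10.
So DOL = total CM / EBIT = R$374,745.10 / R$214,245.10 = 1.7491.
Operating income changes by 1.7491 × -22.5% = -39.4%.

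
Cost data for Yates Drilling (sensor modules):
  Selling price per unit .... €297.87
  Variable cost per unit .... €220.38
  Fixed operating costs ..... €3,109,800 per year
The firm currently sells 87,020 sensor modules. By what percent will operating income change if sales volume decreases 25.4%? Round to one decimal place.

-47.1%

Total contribution margin = 87,020 × €77.49 = €6,743,179.80.
Subtracting fixed costs: EBIT = €6,743,179.80 − €3,109,800 = €3,633,379.80.
So DOL = total CM / EBIT = €6,743,179.80 / €3,633,379.80 = 1.8559.
Operating income changes by 1.8559 × -25.4% = -47.1%.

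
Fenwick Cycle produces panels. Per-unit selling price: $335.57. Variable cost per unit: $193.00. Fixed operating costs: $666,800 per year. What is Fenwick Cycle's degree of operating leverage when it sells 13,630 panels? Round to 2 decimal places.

Contribution at this volume is 13,630 × $142.57 = $1,943,229.10.
Operating income = contribution − fixed costs = $1,943,229.10 − $666,800 = $1,276,429.10.
DOL = contribution ÷ EBIT = $1,943,229.10 ÷ $1,276,429.10 = 1.5224.

1.52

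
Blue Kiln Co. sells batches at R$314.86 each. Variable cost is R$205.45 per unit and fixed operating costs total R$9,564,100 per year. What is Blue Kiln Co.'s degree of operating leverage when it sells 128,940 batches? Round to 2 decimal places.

3.11

Contribution at this volume is 128,940 × R$109.41 = R$14,107,325.40.
EBIT = R$14,107,325.40 − R$9,564,100 = R$4,543,225.40.
So DOL = total CM / EBIT = R$14,107,325.40 / R$4,543,225.40 = 3.1051.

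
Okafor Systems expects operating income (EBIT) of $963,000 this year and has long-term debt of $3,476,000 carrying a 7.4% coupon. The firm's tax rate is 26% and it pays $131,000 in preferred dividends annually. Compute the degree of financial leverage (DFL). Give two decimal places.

Interest = $257,224.00.
Pre-tax preferred-dividend burden = $131,000 ÷ (1 − 0.26) = $177,027.03.
DFL = EBIT ÷ [EBIT − I − D_p/(1−t)] = $963,000 ÷ [$963,000 − $257,224.00 − $177,027.03] = $963,000 ÷ $528,748.97 = 1.8213.

1.82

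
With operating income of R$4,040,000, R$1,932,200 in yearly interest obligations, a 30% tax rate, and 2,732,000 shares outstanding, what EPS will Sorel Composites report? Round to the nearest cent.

R$0.54

Pre-tax income = R$4,040,000 − R$1,932,200.00 = R$2,107,800.00.
After tax at 30%: net income = R$2,107,800.00 × 0.70 = R$1,475,460.00.
EPS = R$1,475,460.00 ÷ 2,732,000 = R$0.54.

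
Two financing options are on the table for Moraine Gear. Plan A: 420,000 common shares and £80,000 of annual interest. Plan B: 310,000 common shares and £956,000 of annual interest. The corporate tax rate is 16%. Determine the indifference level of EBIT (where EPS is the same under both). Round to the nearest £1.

At indifference, (EBIT − 80,000)(1 − t)/420,000 = (EBIT − 956,000)(1 − t)/310,000.
The (1 − t) factor cancels: (EBIT − 80,000) × 310,000 = (EBIT − 956,000) × 420,000.
Solving, EBIT = (956,000·420,000 − 80,000·310,000) / (420,000 − 310,000) = 376,720,000,000 / 110,000 = 3,424,727.27.

£3,424,727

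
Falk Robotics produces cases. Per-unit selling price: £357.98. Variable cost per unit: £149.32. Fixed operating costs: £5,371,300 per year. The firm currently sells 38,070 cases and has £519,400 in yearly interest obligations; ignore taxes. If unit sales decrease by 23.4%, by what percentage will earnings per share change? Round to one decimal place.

Total contribution margin = 38,070 × £208.66 = £7,943,686.20.
EBIT = £7,943,686.20 − £5,371,300 = £2,572,386.20.
After interest of £519,400.00, pre-tax earnings = £2,052,986.20.
Degree of combined leverage = contribution ÷ (EBIT − I) = £7,943,686.20 ÷ £2,052,986.20 = 3.8693.
EPS therefore changes by 3.8693 × (-23.4%) = -90.5%.

-90.5%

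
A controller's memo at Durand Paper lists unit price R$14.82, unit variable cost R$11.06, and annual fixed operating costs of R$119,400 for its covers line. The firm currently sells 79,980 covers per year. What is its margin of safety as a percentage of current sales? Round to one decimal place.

Each unit contributes R$14.82 − R$11.06 = R$3.76. Break-even units = R$119,400 ÷ R$3.76 = 31,755.32; break-even revenue = 31,755.32 × R$14.82 = R$470,613.83.
Current sales = 79,980 × R$14.82 = R$1,185,303.60.
Margin of safety = (R$1,185,303.60 − R$470,613.83) ÷ R$1,185,303.60 = 60.3%.

60.3%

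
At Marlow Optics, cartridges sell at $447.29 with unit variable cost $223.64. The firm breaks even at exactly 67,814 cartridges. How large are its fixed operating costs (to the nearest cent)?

Unit CM = price − variable cost = $447.29 − $223.64 = $223.65.
Fixed costs = break-even units × CM = 67,814 × $223.65 = $15,166,601.10.

$15,166,601.10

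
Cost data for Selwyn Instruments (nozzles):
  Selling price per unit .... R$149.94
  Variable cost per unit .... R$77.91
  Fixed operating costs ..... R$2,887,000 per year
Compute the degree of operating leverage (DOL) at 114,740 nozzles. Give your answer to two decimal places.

1.54

At 114,740 units, contribution = 114,740 × R$72.03 = R$8,264,722.20.
EBIT = R$8,264,722.20 − R$2,887,000 = R$5,377,722.20.
So DOL = total CM / EBIT = R$8,264,722.20 / R$5,377,722.20 = 1.5368.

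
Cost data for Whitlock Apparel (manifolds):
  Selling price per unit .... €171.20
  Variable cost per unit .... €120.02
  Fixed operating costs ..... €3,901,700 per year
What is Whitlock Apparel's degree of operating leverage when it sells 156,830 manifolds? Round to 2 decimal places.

1.95

At 156,830 units, contribution = 156,830 × €51.18 = €8,026,559.40.
Subtracting fixed costs: EBIT = €8,026,559.40 − €3,901,700 = €4,124,859.40.
DOL = contribution ÷ EBIT = €8,026,559.40 ÷ €4,124,859.40 = 1.9459.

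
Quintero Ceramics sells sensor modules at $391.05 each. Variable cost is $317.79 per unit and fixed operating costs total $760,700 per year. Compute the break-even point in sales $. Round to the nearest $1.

$4,060,493

CM per unit = $391.05 − $317.79 = $73.26; CM ratio = $73.26 / $391.05 = 0.1873.
Break-even revenue = fixed costs × price ÷ CM = $760,700 × $391.05 ÷ $73.26 = $4,060,493.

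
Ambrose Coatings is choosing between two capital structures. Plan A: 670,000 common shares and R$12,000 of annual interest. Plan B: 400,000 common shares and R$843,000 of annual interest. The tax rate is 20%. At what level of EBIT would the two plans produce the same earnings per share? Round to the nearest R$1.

R$2,074,111

Set EPS_A = EPS_B: (EBIT − R$12,000)(1 − 0.20) ÷ 670,000 = (EBIT − R$843,000)(1 − 0.20) ÷ 400,000.
The (1 − t) factor cancels: (EBIT − 12,000) × 400,000 = (EBIT − 843,000) × 670,000.
Solving, EBIT = (843,000·670,000 − 12,000·400,000) / (670,000 − 400,000) = 560,010,000,000 / 270,000 = 2,074,111.11.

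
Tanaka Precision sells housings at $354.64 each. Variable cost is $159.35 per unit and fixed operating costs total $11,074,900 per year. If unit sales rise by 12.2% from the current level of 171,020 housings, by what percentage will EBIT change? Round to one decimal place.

+18.3%

Total contribution margin = 171,020 × $195.29 = $33,398,495.80.
Subtracting fixed costs: EBIT = $33,398,495.80 − $11,074,900 = $22,323,595.80.
DOL = contribution ÷ EBIT = $33,398,495.80 ÷ $22,323,595.80 = 1.4961.
%ΔEBIT = DOL × %ΔSales = 1.4961 × +12.2% = +18.3%.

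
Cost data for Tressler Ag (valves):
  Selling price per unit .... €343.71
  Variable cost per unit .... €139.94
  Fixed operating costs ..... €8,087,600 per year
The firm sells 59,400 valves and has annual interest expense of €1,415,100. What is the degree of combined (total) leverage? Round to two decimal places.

4.65

Contribution at this volume is 59,400 × €203.77 = €12,103,938.00.
Subtracting fixed costs: EBIT = €12,103,938.00 − €8,087,600 = €4,016,338.00. Interest = €1,415,100.00, so EBIT − I = €2,601,238.00.
DCL = contribution ÷ (EBIT − I) = €12,103,938.00 ÷ €2,601,238.00 = 4.6531.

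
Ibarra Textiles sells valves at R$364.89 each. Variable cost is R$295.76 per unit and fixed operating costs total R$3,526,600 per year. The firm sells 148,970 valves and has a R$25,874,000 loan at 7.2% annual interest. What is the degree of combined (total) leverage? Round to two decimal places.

2.10

Contribution at this volume is 148,970 × R$69.13 = R$10,298,296.10.
Subtracting fixed costs: EBIT = R$10,298,296.10 − R$3,526,600 = R$6,771,696.10. Interest = R$1,862,928.00.
DOL = R$10,298,296.10 ÷ R$6,771,696.10 = 1.5208; DFL = R$6,771,696.10 ÷ R$4,908,768.10 = 1.3795.
DCL = DOL × DFL = 1.5208 × 1.3795 = 2.0979.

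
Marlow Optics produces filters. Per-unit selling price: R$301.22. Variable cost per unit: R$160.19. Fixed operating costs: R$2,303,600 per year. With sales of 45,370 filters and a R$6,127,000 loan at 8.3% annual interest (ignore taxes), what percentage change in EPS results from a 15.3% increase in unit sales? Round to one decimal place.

Contribution at this volume is 45,370 × R$141.03 = R$6,398,531.10.
EBIT = R$6,398,531.10 − R$2,303,600 = R$4,094,931.10.
Interest = R$508,541.00, so EBIT − I = R$3,586,390.10.
DCL = total CM / (EBIT − I) = R$6,398,531.10 / R$3,586,390.10 = 1.7841.
EPS therefore changes by 1.7841 × (+15.3%) = +27.3%.

+27.3%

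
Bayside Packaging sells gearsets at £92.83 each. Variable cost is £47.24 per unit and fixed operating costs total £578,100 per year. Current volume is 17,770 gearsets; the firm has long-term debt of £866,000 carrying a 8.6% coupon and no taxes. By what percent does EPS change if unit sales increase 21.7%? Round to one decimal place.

At 17,770 units, contribution = 17,770 × £45.59 = £810,134.30.
Subtracting fixed costs: EBIT = £810,134.30 − £578,100 = £232,034.30.
After interest of £74,476.00, pre-tax earnings = £157,558.30.
DCL = total CM / (EBIT − I) = £810,134.30 / £157,558.30 = 5.1418.
%ΔEPS = DCL × %ΔSales = 5.1418 × +21.7% = +111.6%.

+111.6%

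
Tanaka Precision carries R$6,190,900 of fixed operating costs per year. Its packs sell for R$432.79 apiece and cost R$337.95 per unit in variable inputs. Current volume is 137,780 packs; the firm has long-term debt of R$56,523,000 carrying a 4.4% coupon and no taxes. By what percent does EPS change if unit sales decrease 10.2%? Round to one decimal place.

Contribution at this volume is 137,780 × R$94.84 = R$13,067,055.20.
Operating income = contribution − fixed costs = R$13,067,055.20 − R$6,190,900 = R$6,876,155.20.
Interest = R$2,487,012.00, so EBIT − I = R$4,389,143.20.
DCL = total CM / (EBIT − I) = R$13,067,055.20 / R$4,389,143.20 = 2.9771.
EPS therefore changes by 2.9771 × (-10.2%) = -30.4%.

-30.4%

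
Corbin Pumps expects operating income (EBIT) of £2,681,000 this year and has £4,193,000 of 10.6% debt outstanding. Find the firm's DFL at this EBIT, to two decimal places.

Interest = £444,458.00.
DFL = EBIT ÷ (EBIT − I) = £2,681,000 ÷ (£2,681,000 − £444,458.00) = £2,681,000 ÷ £2,236,542.00 = 1.1987.

1.20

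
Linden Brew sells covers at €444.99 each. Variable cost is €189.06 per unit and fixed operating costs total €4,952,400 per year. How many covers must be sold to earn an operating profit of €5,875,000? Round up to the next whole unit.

Unit CM = price − variable cost = €444.99 − €189.06 = €255.93.
Need Q such that Q × €255.93 − €4,952,400 = €5,875,000, i.e. Q = €10,827,400 / €255.93 = 42,306.10 → 42,307.

42,307 covers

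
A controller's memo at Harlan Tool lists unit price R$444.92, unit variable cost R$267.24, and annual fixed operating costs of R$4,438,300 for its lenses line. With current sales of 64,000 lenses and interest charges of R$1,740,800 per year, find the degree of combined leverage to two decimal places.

At 64,000 units, contribution = 64,000 × R$177.68 = R$11,371,520.00.
Subtracting fixed costs: EBIT = R$11,371,520.00 − R$4,438,300 = R$6,933,220.00. Interest = R$1,740,800.00, so EBIT − I = R$5,192,420.00.
Degree of total leverage = total CM / (EBIT − interest) = R$11,371,520.00 / R$5,192,420.00 = 2.1900.

2.19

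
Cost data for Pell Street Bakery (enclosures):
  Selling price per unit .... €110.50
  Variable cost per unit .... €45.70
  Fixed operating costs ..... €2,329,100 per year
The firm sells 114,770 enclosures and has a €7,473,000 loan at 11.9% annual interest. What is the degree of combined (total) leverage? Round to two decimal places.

Contribution at this volume is 114,770 × €64.80 = €7,437,096.00.
Operating income = contribution − fixed costs = €7,437,096.00 − €2,329,100 = €5,107,996.00. Interest = €889,287.00.
DOL = €7,437,096.00 ÷ €5,107,996.00 = 1.4560; DFL = €5,107,996.00 ÷ €4,218,709.00 = 1.2108.
DCL = DOL × DFL = 1.4560 × 1.2108 = 1.7629.

1.76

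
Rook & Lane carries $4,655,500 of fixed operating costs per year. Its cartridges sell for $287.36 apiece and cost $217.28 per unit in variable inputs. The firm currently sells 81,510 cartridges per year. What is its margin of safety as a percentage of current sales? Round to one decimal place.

Contribution margin per unit = $287.36 − $217.28 = $70.08. Break-even units = $4,655,500 ÷ $70.08 = 66,431.22; break-even revenue = 66,431.22 × $287.36 = $19,089,675.80.
Actual sales revenue = 81,510 × $287.36 = $23,422,713.60.
Margin of safety = ($23,422,713.60 − $19,089,675.80) ÷ $23,422,713.60 = 18.5%.

18.5%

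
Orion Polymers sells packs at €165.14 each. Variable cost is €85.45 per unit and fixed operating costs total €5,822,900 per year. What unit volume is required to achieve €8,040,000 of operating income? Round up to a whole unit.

Each unit contributes €165.14 − €85.45 = €79.69.
Need Q such that Q × €79.69 − €5,822,900 = €8,040,000, i.e. Q = €13,862,900 / €79.69 = 173,960.35 → 173,961.

173,961 packs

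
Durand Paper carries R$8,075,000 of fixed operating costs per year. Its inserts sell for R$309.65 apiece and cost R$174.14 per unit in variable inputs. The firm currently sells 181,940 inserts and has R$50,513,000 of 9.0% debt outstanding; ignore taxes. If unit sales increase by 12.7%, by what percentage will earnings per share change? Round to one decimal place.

+26.0%

At 181,940 units, contribution = 181,940 × R$135.51 = R$24,654,689.40.
Subtracting fixed costs: EBIT = R$24,654,689.40 − R$8,075,000 = R$16,579,689.40.
After interest of R$4,546,170.00, pre-tax earnings = R$12,033,519.40.
DCL = total CM / (EBIT − I) = R$24,654,689.40 / R$12,033,519.40 = 2.0488.
EPS therefore changes by 2.0488 × (+12.7%) = +26.0%.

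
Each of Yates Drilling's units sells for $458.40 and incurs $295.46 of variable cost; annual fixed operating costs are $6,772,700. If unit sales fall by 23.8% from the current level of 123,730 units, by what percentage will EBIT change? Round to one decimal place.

At 123,730 units, contribution = 123,730 × $162.94 = $20,160,566.20.
Subtracting fixed costs: EBIT = $20,160,566.20 − $6,772,700 = $13,387,866.20.
DOL = contribution ÷ EBIT = $20,160,566.20 ÷ $13,387,866.20 = 1.5059.
Operating income changes by 1.5059 × -23.8% = -35.8%.

-35.8%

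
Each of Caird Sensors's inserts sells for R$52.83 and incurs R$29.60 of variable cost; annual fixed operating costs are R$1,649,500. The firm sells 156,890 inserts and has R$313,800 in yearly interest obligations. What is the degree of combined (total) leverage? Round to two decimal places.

Contribution at this volume is 156,890 × R$23.23 = R$3,644,554.70.
Subtracting fixed costs: EBIT = R$3,644,554.70 − R$1,649,500 = R$1,995,054.70. Interest = R$313,800.00.
DOL = R$3,644,554.70 ÷ R$1,995,054.70 = 1.8268; DFL = R$1,995,054.70 ÷ R$1,681,254.70 = 1.1866.
Combined leverage = 1.8268 × 1.1866 = 2.1677.

2.17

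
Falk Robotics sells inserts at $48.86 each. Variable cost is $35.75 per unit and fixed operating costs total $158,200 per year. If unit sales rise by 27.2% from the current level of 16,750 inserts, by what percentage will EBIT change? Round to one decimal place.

At 16,750 units, contribution = 16,750 × $13.11 = $219,592.50.
EBIT = $219,592.50 − $158,200 = $61,392.50.
Degree of operating leverage = $219,592.50 / $61,392.50 = 3.5769.
Operating income changes by 3.5769 × +27.2% = +97.3%.

+97.3%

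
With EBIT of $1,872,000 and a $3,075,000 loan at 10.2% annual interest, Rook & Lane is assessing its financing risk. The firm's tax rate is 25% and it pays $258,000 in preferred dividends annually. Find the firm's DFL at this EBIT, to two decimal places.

1.54

Annual interest charges come to $313,650.00.
Preferred dividends grossed up pre-tax: $258,000 / (1 − 0.25) = $344,000.00.
DFL = EBIT ÷ [EBIT − I − D_p/(1−t)] = $1,872,000 ÷ [$1,872,000 − $313,650.00 − $344,000.00] = $1,872,000 ÷ $1,214,350.00 = 1.5416.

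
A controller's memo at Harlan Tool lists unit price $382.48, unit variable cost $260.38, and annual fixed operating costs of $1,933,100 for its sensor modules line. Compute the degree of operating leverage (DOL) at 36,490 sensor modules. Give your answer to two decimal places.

1.77

Total contribution margin = 36,490 × $122.10 = $4,455,429.00.
Operating income = contribution − fixed costs = $4,455,429.00 − $1,933,100 = $2,522,329.00.
Degree of operating leverage = $4,455,429.00 / $2,522,329.00 = 1.7664.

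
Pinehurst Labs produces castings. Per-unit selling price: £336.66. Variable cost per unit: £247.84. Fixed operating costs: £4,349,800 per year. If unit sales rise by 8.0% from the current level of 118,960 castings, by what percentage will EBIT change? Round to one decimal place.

+13.6%

Contribution at this volume is 118,960 × £88.82 = £10,566,027.20.
Operating income = contribution − fixed costs = £10,566,027.20 − £4,349,800 = £6,216,227.20.
DOL = contribution ÷ EBIT = £10,566,027.20 ÷ £6,216,227.20 = 1.6997.
So EBIT moves 1.6997 × (+8.0%) = +13.6%.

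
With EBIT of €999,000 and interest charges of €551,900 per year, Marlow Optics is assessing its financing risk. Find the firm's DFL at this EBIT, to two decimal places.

2.23

Interest = €551,900.00.
Degree of financial leverage = EBIT / (EBIT − interest) = €999,000 / €447,100.00 = 2.2344.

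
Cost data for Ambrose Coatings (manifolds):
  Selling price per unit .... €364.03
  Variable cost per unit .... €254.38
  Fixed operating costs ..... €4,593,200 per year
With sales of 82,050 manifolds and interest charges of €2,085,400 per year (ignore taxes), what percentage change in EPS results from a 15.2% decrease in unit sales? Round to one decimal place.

-59.0%

At 82,050 units, contribution = 82,050 × €109.65 = €8,996,782.50.
EBIT = €8,996,782.50 − €4,593,200 = €4,403,582.50.
Interest = €2,085,400.00, so EBIT − I = €2,318,182.50.
Degree of combined leverage = contribution ÷ (EBIT − I) = €8,996,782.50 ÷ €2,318,182.50 = 3.8810.
EPS therefore changes by 3.8810 × (-15.2%) = -59.0%.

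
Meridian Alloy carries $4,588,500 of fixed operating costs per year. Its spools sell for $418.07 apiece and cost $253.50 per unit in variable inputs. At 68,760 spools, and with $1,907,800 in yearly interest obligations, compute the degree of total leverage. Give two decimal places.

Contribution at this volume is 68,760 × $164.57 = $11,315,833.20.
EBIT = $11,315,833.20 − $4,588,500 = $6,727,333.20. Interest = $1,907,800.00.
DOL = $11,315,833.20 ÷ $6,727,333.20 = 1.6821; DFL = $6,727,333.20 ÷ $4,819,533.20 = 1.3958.
DCL = DOL × DFL = 1.6821 × 1.3958 = 2.3479.

2.35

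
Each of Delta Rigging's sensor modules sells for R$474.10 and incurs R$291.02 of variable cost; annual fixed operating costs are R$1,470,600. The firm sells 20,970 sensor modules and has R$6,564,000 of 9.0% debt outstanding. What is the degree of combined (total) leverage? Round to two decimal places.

Contribution at this volume is 20,970 × R$183.08 = R$3,839,187.60.
Subtracting fixed costs: EBIT = R$3,839,187.60 − R$1,470,600 = R$2,368,587.60. Interest = R$590,760.00.
DOL = R$3,839,187.60 ÷ R$2,368,587.60 = 1.6209; DFL = R$2,368,587.60 ÷ R$1,777,827.60 = 1.3323.
DCL = DOL × DFL = 1.6209 × 1.3323 = 2.1595.

2.16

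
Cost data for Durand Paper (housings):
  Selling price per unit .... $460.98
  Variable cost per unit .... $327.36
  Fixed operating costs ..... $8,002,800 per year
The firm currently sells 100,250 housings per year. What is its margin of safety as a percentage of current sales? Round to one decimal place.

Each unit contributes $460.98 − $327.36 = $133.62. Break-even units = $8,002,800 ÷ $133.62 = 59,892.23; break-even revenue = 59,892.23 × $460.98 = $27,609,120.97.
Current sales = 100,250 × $460.98 = $46,213,245.00.
Margin of safety = ($46,213,245.00 − $27,609,120.97) ÷ $46,213,245.00 = 40.3%.

40.3%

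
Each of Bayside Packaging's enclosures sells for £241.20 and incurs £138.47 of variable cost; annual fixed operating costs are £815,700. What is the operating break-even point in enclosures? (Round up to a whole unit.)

Each unit contributes £241.20 − £138.47 = £102.73.
Units to break even: £815,700 ÷ £102.73 = 7,940.23, rounded up to 7,941.

7,941 enclosures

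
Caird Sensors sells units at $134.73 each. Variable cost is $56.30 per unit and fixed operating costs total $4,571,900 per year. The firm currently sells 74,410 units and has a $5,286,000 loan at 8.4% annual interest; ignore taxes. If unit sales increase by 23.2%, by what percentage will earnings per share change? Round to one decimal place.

+165.1%

At 74,410 units, contribution = 74,410 × $78.43 = $5,835,976.30.
Operating income = contribution − fixed costs = $5,835,976.30 − $4,571,900 = $1,264,076.30.
Interest = $444,024.00, so EBIT − I = $820,052.30.
Degree of combined leverage = contribution ÷ (EBIT − I) = $5,835,976.30 ÷ $820,052.30 = 7.1166.
EPS therefore changes by 7.1166 × (+23.2%) = +165.1%.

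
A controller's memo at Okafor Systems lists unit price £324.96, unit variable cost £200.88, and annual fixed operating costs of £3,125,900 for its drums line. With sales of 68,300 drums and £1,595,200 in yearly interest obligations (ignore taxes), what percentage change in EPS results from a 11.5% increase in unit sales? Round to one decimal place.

+26.0%

Contribution at this volume is 68,300 × £124.08 = £8,474,664.00.
EBIT = £8,474,664.00 − £3,125,900 = £5,348,764.00.
Interest = £1,595,200.00, so EBIT − I = £3,753,564.00.
Degree of combined leverage = contribution ÷ (EBIT − I) = £8,474,664.00 ÷ £3,753,564.00 = 2.2578.
EPS therefore changes by 2.2578 × (+11.5%) = +26.0%.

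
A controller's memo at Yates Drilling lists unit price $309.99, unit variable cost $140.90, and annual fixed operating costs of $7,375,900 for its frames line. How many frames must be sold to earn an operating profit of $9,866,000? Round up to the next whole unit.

Unit CM = price − variable cost = $309.99 − $140.90 = $169.09.
Need Q such that Q × $169.09 − $7,375,900 = $9,866,000, i.e. Q = $17,241,900 / $169.09 = 101,968.77 → 101,969.

101,969 frames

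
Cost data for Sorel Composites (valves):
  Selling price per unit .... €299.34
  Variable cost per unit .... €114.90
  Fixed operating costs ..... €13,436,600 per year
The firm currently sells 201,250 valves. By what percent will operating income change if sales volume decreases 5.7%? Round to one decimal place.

At 201,250 units, contribution = 201,250 × €184.44 = €37,118,550.00.
Subtracting fixed costs: EBIT = €37,118,550.00 − €13,436,600 = €23,681,950.00.
So DOL = total CM / EBIT = €37,118,550.00 / €23,681,950.00 = 1.5674.
So EBIT moves 1.5674 × (-5.7%) = -8.9%.

-8.9%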